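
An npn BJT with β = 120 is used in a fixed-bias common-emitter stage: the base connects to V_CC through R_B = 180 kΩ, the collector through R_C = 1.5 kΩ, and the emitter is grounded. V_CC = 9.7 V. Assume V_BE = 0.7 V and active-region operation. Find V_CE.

Base loop: V_CC = I_B·R_B + V_BE, so I_B = (9.7 − 0.7)/180 kΩ = 0.05 mA.
In the active region I_C = β·I_B = 120 × 0.05 = 6 mA.
Collector loop: V_CE = V_CC − I_C·R_C = 9.7 − 6×1.5 = 0.7 V.
Since V_CE = 0.7 V > V_CE(sat) ≈ 0.2 V, the transistor is in the active region as assumed.

V_CE ≈ 0.7 V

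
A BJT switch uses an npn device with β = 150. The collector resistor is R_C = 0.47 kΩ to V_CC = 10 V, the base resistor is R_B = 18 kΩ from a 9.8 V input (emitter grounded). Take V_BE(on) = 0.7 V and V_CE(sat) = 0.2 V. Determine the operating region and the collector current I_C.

saturation; I_C ≈ 21 mA

Assume active: I_B = (9.8 − 0.7)/18 = 0.506 mA, giving I_C = β·I_B = 75.8 mA.
But then V_CE = 10 − 75.8×0.47 = -25.6 V < V_CE(sat) = 0.2 V — impossible in the active region.
So the transistor is saturated. With V_CE = 0.2 V, I_C = (V_CC − 0.2)/R_C = 9.8/0.47 = 20.9 mA.
Check: β·I_B = 75.8 mA > I_C = 20.9 mA, confirming saturation.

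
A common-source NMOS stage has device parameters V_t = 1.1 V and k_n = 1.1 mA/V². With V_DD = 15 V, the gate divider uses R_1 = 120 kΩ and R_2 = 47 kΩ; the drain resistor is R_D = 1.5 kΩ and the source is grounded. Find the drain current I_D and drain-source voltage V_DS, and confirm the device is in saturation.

V_G = V_DD·R_2/(R_1+R_2) = 15×47/167 = 4.22 V. With the source grounded, V_GS = V_G = 4.22 V.
Assume saturation: I_D = (k_n/2)(V_GS − V_t)² = (1.1/2)×(4.22 − 1.1)² = 0.55×3.12² = 5.36 mA.
V_DS = V_DD − I_D·R_D = 15 − 5.36×1.5 = 6.96 V.
Saturation requires V_DS ≥ V_GS − V_t = 3.12 V; 6.96 ≥ 3.12 ✓.

I_D ≈ 5.4 mA, V_DS ≈ 7 V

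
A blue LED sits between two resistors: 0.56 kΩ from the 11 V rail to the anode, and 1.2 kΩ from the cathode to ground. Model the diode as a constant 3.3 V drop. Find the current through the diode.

The two resistors are in series with the diode, so KVL gives 11 = I·0.56 + 3.3 + I·1.2.
I = (11 − 3.3) / (0.56 + 1.2) kΩ = 7.7 / 1.76 = 4.38 mA.

I ≈ 4.4 mA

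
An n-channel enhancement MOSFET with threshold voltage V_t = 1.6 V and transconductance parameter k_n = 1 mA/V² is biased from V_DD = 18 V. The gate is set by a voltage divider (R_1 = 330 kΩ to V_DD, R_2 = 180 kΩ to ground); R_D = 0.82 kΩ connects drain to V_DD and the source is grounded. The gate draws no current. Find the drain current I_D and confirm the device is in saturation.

I_D ≈ 11 mA

V_G = V_DD·R_2/(R_1+R_2) = 18×180/510 = 6.35 V. With the source grounded, V_GS = V_G = 6.35 V.
Assume saturation: I_D = (k_n/2)(V_GS − V_t)² = (1/2)×(6.35 − 1.6)² = 0.5×4.75² = 11.3 mA.
V_DS = V_DD − I_D·R_D = 18 − 11.3×0.82 = 8.74 V.
Saturation requires V_DS ≥ V_GS − V_t = 4.75 V; 8.74 ≥ 4.75 ✓.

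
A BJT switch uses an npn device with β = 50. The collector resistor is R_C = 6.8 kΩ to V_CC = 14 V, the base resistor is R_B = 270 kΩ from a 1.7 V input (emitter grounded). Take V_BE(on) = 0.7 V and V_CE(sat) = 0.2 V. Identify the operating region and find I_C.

active; I_C ≈ 0.19 mA

Assume active. Base-emitter loop: I_B = (V_BB − V_BE)/R_B = (1.7 − 0.7)/270 = 0.0037 mA.
I_C = β·I_B = 50×0.0037 = 0.185 mA.
V_CE = V_CC − I_C·R_C = 14 − 0.185×6.8 = 12.7 V > V_CE(sat), so the active-region assumption holds.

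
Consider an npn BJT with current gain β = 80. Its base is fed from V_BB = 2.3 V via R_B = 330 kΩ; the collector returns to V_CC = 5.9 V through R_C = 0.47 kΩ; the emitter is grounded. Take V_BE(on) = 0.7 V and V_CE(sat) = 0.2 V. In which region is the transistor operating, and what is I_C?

Assume active. Base-emitter loop: I_B = (V_BB − V_BE)/R_B = (2.3 − 0.7)/330 = 0.00485 mA.
I_C = β·I_B = 80×0.00485 = 0.388 mA.
V_CE = V_CC − I_C·R_C = 5.9 − 0.388×0.47 = 5.72 V > V_CE(sat), so the active-region assumption holds.

active; I_C ≈ 0.39 mA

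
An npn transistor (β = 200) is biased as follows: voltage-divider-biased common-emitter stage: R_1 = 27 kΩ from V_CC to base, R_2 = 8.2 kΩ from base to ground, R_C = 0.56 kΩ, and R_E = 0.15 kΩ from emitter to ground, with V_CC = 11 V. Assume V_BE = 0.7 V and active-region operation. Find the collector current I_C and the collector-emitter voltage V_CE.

Thevenize the base divider: V_Th = V_CC·R_2/(R_1+R_2) = 11×8.2/35.2 = 2.56 V, R_Th = R_1‖R_2 = 6.29 kΩ.
Base-emitter loop: V_Th = I_B·R_Th + V_BE + (β+1)I_B·R_E, so I_B = (2.56 − 0.7) / (6.29 + 201×0.15) = 0.0511 mA.
I_C = β·I_B = 200×0.0511 = 10.2 mA, and I_E = (β+1)I_B = 10.3 mA.
V_CE = V_CC − I_C·R_C − I_E·R_E = 11 − 10.2×0.56 − 10.3×0.15 = 3.73 V.
V_CE = 3.73 V > 0.2 V confirms active-region operation.

I_C ≈ 10 mA, V_CE ≈ 3.7 V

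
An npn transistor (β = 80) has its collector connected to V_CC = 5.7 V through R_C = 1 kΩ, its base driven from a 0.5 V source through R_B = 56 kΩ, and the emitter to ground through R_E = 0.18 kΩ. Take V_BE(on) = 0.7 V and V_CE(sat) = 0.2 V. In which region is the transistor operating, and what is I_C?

cutoff; I_C ≈ 0

V_BB = 0.5 V ≤ V_BE(on) = 0.7 V, so the base-emitter junction is not forward biased.
The transistor is in cutoff: I_B = I_C = 0.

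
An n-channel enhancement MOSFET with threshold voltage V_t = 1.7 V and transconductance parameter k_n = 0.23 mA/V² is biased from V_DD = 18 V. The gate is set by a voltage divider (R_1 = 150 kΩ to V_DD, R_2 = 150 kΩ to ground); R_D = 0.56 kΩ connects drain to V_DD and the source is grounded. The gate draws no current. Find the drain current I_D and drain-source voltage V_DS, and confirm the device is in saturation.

I_D ≈ 6.1 mA, V_DS ≈ 15 V

V_G = V_DD·R_2/(R_1+R_2) = 18×150/300 = 9 V. With the source grounded, V_GS = V_G = 9 V.
Assume saturation: I_D = (k_n/2)(V_GS − V_t)² = (0.23/2)×(9 − 1.7)² = 0.115×7.3² = 6.13 mA.
V_DS = V_DD − I_D·R_D = 18 − 6.13×0.56 = 14.6 V.
Saturation requires V_DS ≥ V_GS − V_t = 7.3 V; 14.6 ≥ 7.3 ✓.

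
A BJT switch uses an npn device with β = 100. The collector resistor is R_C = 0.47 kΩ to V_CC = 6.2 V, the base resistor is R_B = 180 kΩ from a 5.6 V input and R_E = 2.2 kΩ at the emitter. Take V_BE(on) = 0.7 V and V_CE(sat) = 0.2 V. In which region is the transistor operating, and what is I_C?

active; I_C ≈ 1.2 mA

Assume active. Base-emitter loop: I_B = (V_BB − V_BE)/(R_B + (β+1)R_E) = (5.6 − 0.7)/(180 + 101×2.2) = 0.0122 mA.
I_C = β·I_B = 100×0.0122 = 1.22 mA.
V_CE = V_CC − I_C·R_C − I_E·R_E = 6.2 − 1.22×0.47 − 1.23×2.2 = 2.92 V > V_CE(sat), so the active-region assumption holds.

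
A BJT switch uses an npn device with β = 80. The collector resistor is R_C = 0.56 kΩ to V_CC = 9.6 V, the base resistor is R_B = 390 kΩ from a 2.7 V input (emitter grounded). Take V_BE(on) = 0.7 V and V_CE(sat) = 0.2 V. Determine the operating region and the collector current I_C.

Assume active. Base-emitter loop: I_B = (V_BB − V_BE)/R_B = (2.7 − 0.7)/390 = 0.00513 mA.
I_C = β·I_B = 80×0.00513 = 0.41 mA.
V_CE = V_CC − I_C·R_C = 9.6 − 0.41×0.56 = 9.37 V > V_CE(sat), so the active-region assumption holds.

active; I_C ≈ 0.41 mA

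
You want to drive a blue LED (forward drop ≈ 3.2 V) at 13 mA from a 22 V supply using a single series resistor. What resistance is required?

The resistor drops V_S − V_D = 22 − 3.2 = 18.8 V at 13 mA.
R = 18.8 V / 13 mA = 1.45 kΩ.

R ≈ 1.4 kΩ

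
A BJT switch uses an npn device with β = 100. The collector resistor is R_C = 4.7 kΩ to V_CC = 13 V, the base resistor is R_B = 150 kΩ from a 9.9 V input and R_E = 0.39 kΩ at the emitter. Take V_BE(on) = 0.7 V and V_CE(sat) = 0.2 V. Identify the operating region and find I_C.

Assume active: I_B = (9.9 − 0.7)/(150 + 101×0.39) = 0.0486 mA, I_C = β·I_B = 4.86 mA.
Then V_CE = 13 − 4.86×4.7 − 4.91×0.39 = -11.7 V < 0.2 V — the active assumption fails.
Re-solve with V_CE = 0.2 V. KCL at the emitter: V_E/R_E = (V_BB−0.7−V_E)/R_B + (V_CC−0.2−V_E)/R_C, giving V_E = 1 V.
I_C = (V_CC − 0.2 − V_E)/R_C = (12.8 − 1)/4.7 = 2.51 mA.
Check: I_B = (9.2 − 1)/150 = 0.0547 mA, and β·I_B = 5.47 mA > I_C, confirming saturation.

saturation; I_C ≈ 2.5 mA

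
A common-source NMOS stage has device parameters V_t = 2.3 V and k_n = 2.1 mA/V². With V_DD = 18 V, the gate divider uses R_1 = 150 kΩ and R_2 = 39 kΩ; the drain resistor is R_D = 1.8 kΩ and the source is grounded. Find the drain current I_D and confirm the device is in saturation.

I_D ≈ 2.1 mA

V_G = V_DD·R_2/(R_1+R_2) = 18×39/189 = 3.71 V. With the source grounded, V_GS = V_G = 3.71 V.
Assume saturation: I_D = (k_n/2)(V_GS − V_t)² = (2.1/2)×(3.71 − 2.3)² = 1.05×1.41² = 2.1 mA.
V_DS = V_DD − I_D·R_D = 18 − 2.1×1.8 = 14.2 V.
Saturation requires V_DS ≥ V_GS − V_t = 1.41 V; 14.2 ≥ 1.41 ✓.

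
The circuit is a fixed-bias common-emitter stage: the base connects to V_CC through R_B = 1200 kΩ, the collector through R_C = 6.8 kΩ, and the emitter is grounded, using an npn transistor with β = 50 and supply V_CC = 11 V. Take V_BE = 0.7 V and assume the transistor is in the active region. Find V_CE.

V_CE ≈ 8.1 V

Base loop: V_CC = I_B·R_B + V_BE, so I_B = (11 − 0.7)/1200 kΩ = 0.00858 mA.
In the active region I_C = β·I_B = 50 × 0.00858 = 0.429 mA.
Collector loop: V_CE = V_CC − I_C·R_C = 11 − 0.429×6.8 = 8.08 V.
Since V_CE = 8.08 V > V_CE(sat) ≈ 0.2 V, the transistor is in the active region as assumed.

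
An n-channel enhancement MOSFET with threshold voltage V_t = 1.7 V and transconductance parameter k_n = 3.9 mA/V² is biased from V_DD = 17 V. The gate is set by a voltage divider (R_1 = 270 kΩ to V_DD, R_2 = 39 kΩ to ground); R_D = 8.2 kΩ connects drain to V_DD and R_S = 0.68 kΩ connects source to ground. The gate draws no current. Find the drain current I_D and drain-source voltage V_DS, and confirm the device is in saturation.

V_G = V_DD·R_2/(R_1+R_2) = 17×39/309 = 2.15 V.
Assume saturation: I_D = (k_n/2)(V_GS − V_t)² with V_GS = V_G − I_D·R_S = 2.15 − 0.68·I_D.
Substituting gives 0.902·I_D² − 2.18·I_D + 0.387 = 0, with roots I_D = 0.193 or 2.23 mA.
The root I_D = 2.23 mA gives V_GS = 0.631 V ≤ V_t, so take I_D = 0.193 mA.
Then V_GS = 2.01 V and V_DS = V_DD − I_D(R_D+R_S) = 17 − 0.193×8.88 = 15.3 V.
Saturation requires V_DS ≥ V_GS − V_t = 0.314 V; 15.3 ≥ 0.314 ✓.

I_D ≈ 0.19 mA, V_DS ≈ 15 V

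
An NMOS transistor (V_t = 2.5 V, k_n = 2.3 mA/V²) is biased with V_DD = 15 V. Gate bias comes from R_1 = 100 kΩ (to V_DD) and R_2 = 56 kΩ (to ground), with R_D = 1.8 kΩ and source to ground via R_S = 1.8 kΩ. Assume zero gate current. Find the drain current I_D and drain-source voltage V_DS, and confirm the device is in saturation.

V_G = V_DD·R_2/(R_1+R_2) = 15×56/156 = 5.38 V.
Assume saturation: I_D = (k_n/2)(V_GS − V_t)² with V_GS = V_G − I_D·R_S = 5.38 − 1.8·I_D.
Substituting gives 3.73·I_D² − 12.9·I_D + 9.57 = 0, with roots I_D = 1.07 or 2.41 mA.
The root I_D = 2.41 mA gives V_GS = 1.05 V ≤ V_t, so take I_D = 1.07 mA.
Then V_GS = 3.46 V and V_DS = V_DD − I_D(R_D+R_S) = 15 − 1.07×3.6 = 11.2 V.
Saturation requires V_DS ≥ V_GS − V_t = 0.963 V; 11.2 ≥ 0.963 ✓.

I_D ≈ 1.1 mA, V_DS ≈ 11 V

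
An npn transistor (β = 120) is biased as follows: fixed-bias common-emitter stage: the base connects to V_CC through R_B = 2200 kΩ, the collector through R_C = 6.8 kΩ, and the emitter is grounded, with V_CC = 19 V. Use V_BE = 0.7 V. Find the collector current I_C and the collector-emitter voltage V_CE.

I_C ≈ 1 mA, V_CE ≈ 12 V

Base loop: V_CC = I_B·R_B + V_BE, so I_B = (19 − 0.7)/2200 kΩ = 0.00832 mA.
In the active region I_C = β·I_B = 120 × 0.00832 = 0.998 mA.
Collector loop: V_CE = V_CC − I_C·R_C = 19 − 0.998×6.8 = 12.2 V.
Since V_CE = 12.2 V > V_CE(sat) ≈ 0.2 V, the transistor is in the active region as assumed.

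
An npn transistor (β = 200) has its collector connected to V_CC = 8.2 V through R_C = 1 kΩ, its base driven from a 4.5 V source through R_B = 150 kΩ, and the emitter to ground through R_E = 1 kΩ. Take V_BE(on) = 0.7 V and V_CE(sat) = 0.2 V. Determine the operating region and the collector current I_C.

active; I_C ≈ 2.2 mA

Assume active. Base-emitter loop: I_B = (V_BB − V_BE)/(R_B + (β+1)R_E) = (4.5 − 0.7)/(150 + 201×1) = 0.0108 mA.
I_C = β·I_B = 200×0.0108 = 2.17 mA.
V_CE = V_CC − I_C·R_C − I_E·R_E = 8.2 − 2.17×1 − 2.18×1 = 3.86 V > V_CE(sat), so the active-region assumption holds.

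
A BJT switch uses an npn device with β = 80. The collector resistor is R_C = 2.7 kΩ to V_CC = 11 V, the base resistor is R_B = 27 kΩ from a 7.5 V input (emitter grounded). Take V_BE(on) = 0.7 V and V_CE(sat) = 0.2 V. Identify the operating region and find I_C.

saturation; I_C ≈ 4 mA

Assume active: I_B = (7.5 − 0.7)/27 = 0.252 mA, giving I_C = β·I_B = 20.1 mA.
But then V_CE = 11 − 20.1×2.7 = -43.4 V < V_CE(sat) = 0.2 V — impossible in the active region.
So the transistor is saturated. With V_CE = 0.2 V, I_C = (V_CC − 0.2)/R_C = 10.8/2.7 = 4 mA.
Check: β·I_B = 20.1 mA > I_C = 4 mA, confirming saturation.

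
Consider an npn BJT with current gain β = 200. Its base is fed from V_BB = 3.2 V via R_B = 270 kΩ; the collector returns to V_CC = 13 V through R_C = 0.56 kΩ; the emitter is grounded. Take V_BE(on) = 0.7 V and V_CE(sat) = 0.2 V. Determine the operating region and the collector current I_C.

Assume active. Base-emitter loop: I_B = (V_BB − V_BE)/R_B = (3.2 − 0.7)/270 = 0.00926 mA.
I_C = β·I_B = 200×0.00926 = 1.85 mA.
V_CE = V_CC − I_C·R_C = 13 − 1.85×0.56 = 12 V > V_CE(sat), so the active-region assumption holds.

active; I_C ≈ 1.9 mA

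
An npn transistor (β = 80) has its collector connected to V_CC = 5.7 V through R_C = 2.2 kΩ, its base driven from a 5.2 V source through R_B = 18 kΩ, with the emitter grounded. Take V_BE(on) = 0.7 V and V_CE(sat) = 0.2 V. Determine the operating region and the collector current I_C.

Assume active: I_B = (5.2 − 0.7)/18 = 0.25 mA, giving I_C = β·I_B = 20 mA.
But then V_CE = 5.7 − 20×2.2 = -38.3 V < V_CE(sat) = 0.2 V — impossible in the active region.
So the transistor is saturated. With V_CE = 0.2 V, I_C = (V_CC − 0.2)/R_C = 5.5/2.2 = 2.5 mA.
Check: β·I_B = 20 mA > I_C = 2.5 mA, confirming saturation.

saturation; I_C ≈ 2.5 mA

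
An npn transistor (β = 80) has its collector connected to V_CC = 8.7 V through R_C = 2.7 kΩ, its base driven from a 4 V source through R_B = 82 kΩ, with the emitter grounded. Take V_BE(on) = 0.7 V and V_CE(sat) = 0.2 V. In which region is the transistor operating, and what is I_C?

Assume active: I_B = (4 − 0.7)/82 = 0.0402 mA, giving I_C = β·I_B = 3.22 mA.
But then V_CE = 8.7 − 3.22×2.7 = 0.00732 V < V_CE(sat) = 0.2 V — impossible in the active region.
So the transistor is saturated. With V_CE = 0.2 V, I_C = (V_CC − 0.2)/R_C = 8.5/2.7 = 3.15 mA.
Check: β·I_B = 3.22 mA > I_C = 3.15 mA, confirming saturation.

saturation; I_C ≈ 3.1 mA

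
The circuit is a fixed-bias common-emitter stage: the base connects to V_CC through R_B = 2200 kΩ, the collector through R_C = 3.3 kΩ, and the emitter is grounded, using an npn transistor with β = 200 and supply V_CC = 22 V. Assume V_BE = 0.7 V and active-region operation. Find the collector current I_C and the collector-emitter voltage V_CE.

I_C ≈ 1.9 mA, V_CE ≈ 16 V

Base loop: V_CC = I_B·R_B + V_BE, so I_B = (22 − 0.7)/2200 kΩ = 0.00968 mA.
In the active region I_C = β·I_B = 200 × 0.00968 = 1.94 mA.
Collector loop: V_CE = V_CC − I_C·R_C = 22 − 1.94×3.3 = 15.6 V.
Since V_CE = 15.6 V > V_CE(sat) ≈ 0.2 V, the transistor is in the active region as assumed.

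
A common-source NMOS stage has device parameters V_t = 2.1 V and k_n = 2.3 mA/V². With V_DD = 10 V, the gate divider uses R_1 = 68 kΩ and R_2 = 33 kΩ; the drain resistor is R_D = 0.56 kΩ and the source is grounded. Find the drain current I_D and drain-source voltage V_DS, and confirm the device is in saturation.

V_G = V_DD·R_2/(R_1+R_2) = 10×33/101 = 3.27 V. With the source grounded, V_GS = V_G = 3.27 V.
Assume saturation: I_D = (k_n/2)(V_GS − V_t)² = (2.3/2)×(3.27 − 2.1)² = 1.15×1.17² = 1.57 mA.
V_DS = V_DD − I_D·R_D = 10 − 1.57×0.56 = 9.12 V.
Saturation requires V_DS ≥ V_GS − V_t = 1.17 V; 9.12 ≥ 1.17 ✓.

I_D ≈ 1.6 mA, V_DS ≈ 9.1 V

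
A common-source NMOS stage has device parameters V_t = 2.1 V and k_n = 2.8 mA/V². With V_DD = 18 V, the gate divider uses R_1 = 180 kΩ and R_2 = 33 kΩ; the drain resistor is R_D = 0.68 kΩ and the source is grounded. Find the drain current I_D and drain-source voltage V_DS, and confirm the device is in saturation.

V_G = V_DD·R_2/(R_1+R_2) = 18×33/213 = 2.79 V. With the source grounded, V_GS = V_G = 2.79 V.
Assume saturation: I_D = (k_n/2)(V_GS − V_t)² = (2.8/2)×(2.79 − 2.1)² = 1.4×0.689² = 0.664 mA.
V_DS = V_DD − I_D·R_D = 18 − 0.664×0.68 = 17.5 V.
Saturation requires V_DS ≥ V_GS − V_t = 0.689 V; 17.5 ≥ 0.689 ✓.

I_D ≈ 0.66 mA, V_DS ≈ 18 V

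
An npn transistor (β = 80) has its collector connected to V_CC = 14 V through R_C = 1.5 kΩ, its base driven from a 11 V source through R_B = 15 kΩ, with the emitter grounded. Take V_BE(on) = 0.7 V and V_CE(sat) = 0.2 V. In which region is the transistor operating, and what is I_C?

Assume active: I_B = (11 − 0.7)/15 = 0.687 mA, giving I_C = β·I_B = 54.9 mA.
But then V_CE = 14 − 54.9×1.5 = -68.4 V < V_CE(sat) = 0.2 V — impossible in the active region.
So the transistor is saturated. With V_CE = 0.2 V, I_C = (V_CC − 0.2)/R_C = 13.8/1.5 = 9.2 mA.
Check: β·I_B = 54.9 mA > I_C = 9.2 mA, confirming saturation.

saturation; I_C ≈ 9.2 mA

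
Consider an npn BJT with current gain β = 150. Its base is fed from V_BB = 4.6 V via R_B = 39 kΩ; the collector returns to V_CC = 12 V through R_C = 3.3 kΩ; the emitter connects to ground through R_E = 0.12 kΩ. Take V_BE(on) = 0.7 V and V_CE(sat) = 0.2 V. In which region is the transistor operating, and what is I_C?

Assume active: I_B = (4.6 − 0.7)/(39 + 151×0.12) = 0.0683 mA, I_C = β·I_B = 10.2 mA.
Then V_CE = 12 − 10.2×3.3 − 10.3×0.12 = -23 V < 0.2 V — the active assumption fails.
Re-solve with V_CE = 0.2 V. KCL at the emitter: V_E/R_E = (V_BB−0.7−V_E)/R_B + (V_CC−0.2−V_E)/R_C, giving V_E = 0.424 V.
I_C = (V_CC − 0.2 − V_E)/R_C = (11.8 − 0.424)/3.3 = 3.45 mA.
Check: I_B = (3.9 − 0.424)/39 = 0.0891 mA, and β·I_B = 13.4 mA > I_C, confirming saturation.

saturation; I_C ≈ 3.4 mA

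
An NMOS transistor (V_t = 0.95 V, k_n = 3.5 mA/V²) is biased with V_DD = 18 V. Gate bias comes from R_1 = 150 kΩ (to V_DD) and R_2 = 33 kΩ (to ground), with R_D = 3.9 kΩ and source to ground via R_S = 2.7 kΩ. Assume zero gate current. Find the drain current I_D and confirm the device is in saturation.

V_G = V_DD·R_2/(R_1+R_2) = 18×33/183 = 3.25 V.
Assume saturation: I_D = (k_n/2)(V_GS − V_t)² with V_GS = V_G − I_D·R_S = 3.25 − 2.7·I_D.
Substituting gives 12.8·I_D² − 22.7·I_D + 9.22 = 0, with roots I_D = 0.628 or 1.15 mA.
The root I_D = 1.15 mA gives V_GS = 0.139 V ≤ V_t, so take I_D = 0.628 mA.
Then V_GS = 1.55 V and V_DS = V_DD − I_D(R_D+R_S) = 18 − 0.628×6.6 = 13.9 V.
Saturation requires V_DS ≥ V_GS − V_t = 0.599 V; 13.9 ≥ 0.599 ✓.

I_D ≈ 0.63 mA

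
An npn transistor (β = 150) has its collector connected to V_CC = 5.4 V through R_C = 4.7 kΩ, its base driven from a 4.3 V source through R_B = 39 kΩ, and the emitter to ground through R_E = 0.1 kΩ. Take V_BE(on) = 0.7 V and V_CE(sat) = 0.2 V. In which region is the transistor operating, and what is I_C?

Assume active: I_B = (4.3 − 0.7)/(39 + 151×0.1) = 0.0665 mA, I_C = β·I_B = 9.98 mA.
Then V_CE = 5.4 − 9.98×4.7 − 10×0.1 = -42.5 V < 0.2 V — the active assumption fails.
Re-solve with V_CE = 0.2 V. KCL at the emitter: V_E/R_E = (V_BB−0.7−V_E)/R_B + (V_CC−0.2−V_E)/R_C, giving V_E = 0.117 V.
I_C = (V_CC − 0.2 − V_E)/R_C = (5.2 − 0.117)/4.7 = 1.08 mA.
Check: I_B = (3.6 − 0.117)/39 = 0.0893 mA, and β·I_B = 13.4 mA > I_C, confirming saturation.

saturation; I_C ≈ 1.1 mA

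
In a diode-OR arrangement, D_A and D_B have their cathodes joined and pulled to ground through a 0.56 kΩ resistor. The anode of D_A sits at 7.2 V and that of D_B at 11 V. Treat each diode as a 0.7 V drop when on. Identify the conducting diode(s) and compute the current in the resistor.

Only D_B conducts; I_R ≈ 18 mA

Assume both conduct. Then node N would need to be at both 7.2−0.7 = 6.5 V and 11−0.7 = 10.3 V, which is impossible.
Assume only D_B conducts: V_N = 11 − 0.7 = 10.3 V, so I_R = 10.3/0.56 = 18.4 mA.
Check D_A: its anode-to-cathode voltage is 7.2 − 10.3 = -3.1 V < 0.7 V, so it is off. The assumption is consistent.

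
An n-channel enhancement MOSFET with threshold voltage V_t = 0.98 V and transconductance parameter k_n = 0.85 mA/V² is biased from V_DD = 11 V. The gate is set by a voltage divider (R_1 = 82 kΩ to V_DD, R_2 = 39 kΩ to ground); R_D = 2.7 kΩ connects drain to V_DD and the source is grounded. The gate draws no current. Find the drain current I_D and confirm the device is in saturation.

I_D ≈ 2.8 mA

V_G = V_DD·R_2/(R_1+R_2) = 11×39/121 = 3.55 V. With the source grounded, V_GS = V_G = 3.55 V.
Assume saturation: I_D = (k_n/2)(V_GS − V_t)² = (0.85/2)×(3.55 − 0.98)² = 0.425×2.57² = 2.8 mA.
V_DS = V_DD − I_D·R_D = 11 − 2.8×2.7 = 3.45 V.
Saturation requires V_DS ≥ V_GS − V_t = 2.57 V; 3.45 ≥ 2.57 ✓.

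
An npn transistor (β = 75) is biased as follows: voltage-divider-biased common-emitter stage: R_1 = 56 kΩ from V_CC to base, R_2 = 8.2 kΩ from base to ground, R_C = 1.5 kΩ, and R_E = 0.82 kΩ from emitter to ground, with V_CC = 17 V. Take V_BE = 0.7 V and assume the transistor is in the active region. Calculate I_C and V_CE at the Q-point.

Thevenize the base divider: V_Th = V_CC·R_2/(R_1+R_2) = 17×8.2/64.2 = 2.17 V, R_Th = R_1‖R_2 = 7.15 kΩ.
Base-emitter loop: V_Th = I_B·R_Th + V_BE + (β+1)I_B·R_E, so I_B = (2.17 − 0.7) / (7.15 + 76×0.82) = 0.0212 mA.
I_C = β·I_B = 75×0.0212 = 1.59 mA, and I_E = (β+1)I_B = 1.61 mA.
V_CE = V_CC − I_C·R_C − I_E·R_E = 17 − 1.59×1.5 − 1.61×0.82 = 13.3 V.
V_CE = 13.3 V > 0.2 V confirms active-region operation.

I_C ≈ 1.6 mA, V_CE ≈ 13 V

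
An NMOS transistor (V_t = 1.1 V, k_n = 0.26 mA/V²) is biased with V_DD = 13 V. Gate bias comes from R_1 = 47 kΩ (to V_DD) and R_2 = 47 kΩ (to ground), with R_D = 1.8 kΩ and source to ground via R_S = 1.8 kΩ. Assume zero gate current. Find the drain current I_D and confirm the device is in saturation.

V_G = V_DD·R_2/(R_1+R_2) = 13×47/94 = 6.5 V.
Assume saturation: I_D = (k_n/2)(V_GS − V_t)² with V_GS = V_G − I_D·R_S = 6.5 − 1.8·I_D.
Substituting gives 0.421·I_D² − 3.53·I_D + 3.79 = 0, with roots I_D = 1.27 or 7.11 mA.
The root I_D = 7.11 mA gives V_GS = -6.29 V ≤ V_t, so take I_D = 1.27 mA.
Then V_GS = 4.22 V and V_DS = V_DD − I_D(R_D+R_S) = 13 − 1.27×3.6 = 8.44 V.
Saturation requires V_DS ≥ V_GS − V_t = 3.12 V; 8.44 ≥ 3.12 ✓.

I_D ≈ 1.3 mA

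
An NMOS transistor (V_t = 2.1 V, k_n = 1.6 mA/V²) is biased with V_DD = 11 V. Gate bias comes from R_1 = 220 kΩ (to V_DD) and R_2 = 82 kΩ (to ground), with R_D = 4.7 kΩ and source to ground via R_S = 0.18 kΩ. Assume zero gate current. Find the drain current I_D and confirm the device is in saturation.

I_D ≈ 0.51 mA

V_G = V_DD·R_2/(R_1+R_2) = 11×82/302 = 2.99 V.
Assume saturation: I_D = (k_n/2)(V_GS − V_t)² with V_GS = V_G − I_D·R_S = 2.99 − 0.18·I_D.
Substituting gives 0.0259·I_D² − 1.26·I_D + 0.629 = 0, with roots I_D = 0.506 or 47.9 mA.
The root I_D = 47.9 mA gives V_GS = -5.64 V ≤ V_t, so take I_D = 0.506 mA.
Then V_GS = 2.9 V and V_DS = V_DD − I_D(R_D+R_S) = 11 − 0.506×4.88 = 8.53 V.
Saturation requires V_DS ≥ V_GS − V_t = 0.796 V; 8.53 ≥ 0.796 ✓.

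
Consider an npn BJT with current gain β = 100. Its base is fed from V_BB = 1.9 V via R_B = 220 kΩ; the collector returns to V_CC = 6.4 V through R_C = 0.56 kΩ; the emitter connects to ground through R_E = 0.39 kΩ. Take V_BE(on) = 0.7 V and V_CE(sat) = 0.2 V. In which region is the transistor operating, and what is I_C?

Assume active. Base-emitter loop: I_B = (V_BB − V_BE)/(R_B + (β+1)R_E) = (1.9 − 0.7)/(220 + 101×0.39) = 0.00463 mA.
I_C = β·I_B = 100×0.00463 = 0.463 mA.
V_CE = V_CC − I_C·R_C − I_E·R_E = 6.4 − 0.463×0.56 − 0.467×0.39 = 5.96 V > V_CE(sat), so the active-region assumption holds.

active; I_C ≈ 0.46 mA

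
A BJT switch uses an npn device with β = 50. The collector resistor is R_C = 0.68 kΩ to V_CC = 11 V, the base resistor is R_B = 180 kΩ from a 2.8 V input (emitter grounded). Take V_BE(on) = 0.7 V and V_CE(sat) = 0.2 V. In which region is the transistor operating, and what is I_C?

Assume active. Base-emitter loop: I_B = (V_BB − V_BE)/R_B = (2.8 − 0.7)/180 = 0.0117 mA.
I_C = β·I_B = 50×0.0117 = 0.583 mA.
V_CE = V_CC − I_C·R_C = 11 − 0.583×0.68 = 10.6 V > V_CE(sat), so the active-region assumption holds.

active; I_C ≈ 0.58 mA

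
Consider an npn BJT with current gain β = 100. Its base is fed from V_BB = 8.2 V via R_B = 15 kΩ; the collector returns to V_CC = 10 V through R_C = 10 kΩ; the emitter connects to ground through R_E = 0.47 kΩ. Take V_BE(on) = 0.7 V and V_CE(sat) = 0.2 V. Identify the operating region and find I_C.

saturation; I_C ≈ 0.92 mA

Assume active: I_B = (8.2 − 0.7)/(15 + 101×0.47) = 0.12 mA, I_C = β·I_B = 12 mA.
Then V_CE = 10 − 12×10 − 12.1×0.47 = -116 V < 0.2 V — the active assumption fails.
Re-solve with V_CE = 0.2 V. KCL at the emitter: V_E/R_E = (V_BB−0.7−V_E)/R_B + (V_CC−0.2−V_E)/R_C, giving V_E = 0.645 V.
I_C = (V_CC − 0.2 − V_E)/R_C = (9.8 − 0.645)/10 = 0.915 mA.
Check: I_B = (7.5 − 0.645)/15 = 0.457 mA, and β·I_B = 45.7 mA > I_C, confirming saturation.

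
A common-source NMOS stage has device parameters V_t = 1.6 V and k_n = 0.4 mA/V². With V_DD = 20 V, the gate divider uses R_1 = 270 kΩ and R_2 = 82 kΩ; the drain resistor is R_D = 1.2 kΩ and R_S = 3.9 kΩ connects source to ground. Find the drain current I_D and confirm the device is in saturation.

V_G = V_DD·R_2/(R_1+R_2) = 20×82/352 = 4.66 V.
Assume saturation: I_D = (k_n/2)(V_GS − V_t)² with V_GS = V_G − I_D·R_S = 4.66 − 3.9·I_D.
Substituting gives 3.04·I_D² − 5.77·I_D + 1.87 = 0, with roots I_D = 0.415 or 1.48 mA.
The root I_D = 1.48 mA gives V_GS = -1.12 V ≤ V_t, so take I_D = 0.415 mA.
Then V_GS = 3.04 V and V_DS = V_DD − I_D(R_D+R_S) = 20 − 0.415×5.1 = 17.9 V.
Saturation requires V_DS ≥ V_GS − V_t = 1.44 V; 17.9 ≥ 1.44 ✓.

I_D ≈ 0.42 mA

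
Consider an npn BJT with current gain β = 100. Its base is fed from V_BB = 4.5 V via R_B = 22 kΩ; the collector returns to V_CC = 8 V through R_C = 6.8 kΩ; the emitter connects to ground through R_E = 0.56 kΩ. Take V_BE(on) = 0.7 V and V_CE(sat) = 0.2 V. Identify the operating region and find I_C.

saturation; I_C ≈ 1 mA

Assume active: I_B = (4.5 − 0.7)/(22 + 101×0.56) = 0.0484 mA, I_C = β·I_B = 4.84 mA.
Then V_CE = 8 − 4.84×6.8 − 4.89×0.56 = -27.6 V < 0.2 V — the active assumption fails.
Re-solve with V_CE = 0.2 V. KCL at the emitter: V_E/R_E = (V_BB−0.7−V_E)/R_B + (V_CC−0.2−V_E)/R_C, giving V_E = 0.667 V.
I_C = (V_CC − 0.2 − V_E)/R_C = (7.8 − 0.667)/6.8 = 1.05 mA.
Check: I_B = (3.8 − 0.667)/22 = 0.142 mA, and β·I_B = 14.2 mA > I_C, confirming saturation.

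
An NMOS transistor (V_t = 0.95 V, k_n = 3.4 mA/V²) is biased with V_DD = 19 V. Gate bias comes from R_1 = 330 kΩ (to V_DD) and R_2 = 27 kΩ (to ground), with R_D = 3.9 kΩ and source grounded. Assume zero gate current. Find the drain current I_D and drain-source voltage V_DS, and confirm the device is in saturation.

I_D ≈ 0.4 mA, V_DS ≈ 17 V

V_G = V_DD·R_2/(R_1+R_2) = 19×27/357 = 1.44 V. With the source grounded, V_GS = V_G = 1.44 V.
Assume saturation: I_D = (k_n/2)(V_GS − V_t)² = (3.4/2)×(1.44 − 0.95)² = 1.7×0.487² = 0.403 mA.
V_DS = V_DD − I_D·R_D = 19 − 0.403×3.9 = 17.4 V.
Saturation requires V_DS ≥ V_GS − V_t = 0.487 V; 17.4 ≥ 0.487 ✓.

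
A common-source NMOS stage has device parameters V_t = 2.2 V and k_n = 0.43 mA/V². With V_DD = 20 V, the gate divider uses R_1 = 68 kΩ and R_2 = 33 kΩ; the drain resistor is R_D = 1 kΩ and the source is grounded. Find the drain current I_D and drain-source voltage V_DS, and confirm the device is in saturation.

V_G = V_DD·R_2/(R_1+R_2) = 20×33/101 = 6.53 V. With the source grounded, V_GS = V_G = 6.53 V.
Assume saturation: I_D = (k_n/2)(V_GS − V_t)² = (0.43/2)×(6.53 − 2.2)² = 0.215×4.33² = 4.04 mA.
V_DS = V_DD − I_D·R_D = 20 − 4.04×1 = 16 V.
Saturation requires V_DS ≥ V_GS − V_t = 4.33 V; 16 ≥ 4.33 ✓.

I_D ≈ 4 mA, V_DS ≈ 16 V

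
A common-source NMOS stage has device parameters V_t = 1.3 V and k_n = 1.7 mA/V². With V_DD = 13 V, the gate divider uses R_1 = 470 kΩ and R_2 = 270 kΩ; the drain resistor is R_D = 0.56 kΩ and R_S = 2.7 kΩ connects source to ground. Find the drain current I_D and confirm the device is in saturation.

I_D ≈ 0.9 mA

V_G = V_DD·R_2/(R_1+R_2) = 13×270/740 = 4.74 V.
Assume saturation: I_D = (k_n/2)(V_GS − V_t)² with V_GS = V_G − I_D·R_S = 4.74 − 2.7·I_D.
Substituting gives 6.2·I_D² − 16.8·I_D + 10.1 = 0, with roots I_D = 0.895 or 1.82 mA.
The root I_D = 1.82 mA gives V_GS = -0.162 V ≤ V_t, so take I_D = 0.895 mA.
Then V_GS = 2.33 V and V_DS = V_DD − I_D(R_D+R_S) = 13 − 0.895×3.26 = 10.1 V.
Saturation requires V_DS ≥ V_GS − V_t = 1.03 V; 10.1 ≥ 1.03 ✓.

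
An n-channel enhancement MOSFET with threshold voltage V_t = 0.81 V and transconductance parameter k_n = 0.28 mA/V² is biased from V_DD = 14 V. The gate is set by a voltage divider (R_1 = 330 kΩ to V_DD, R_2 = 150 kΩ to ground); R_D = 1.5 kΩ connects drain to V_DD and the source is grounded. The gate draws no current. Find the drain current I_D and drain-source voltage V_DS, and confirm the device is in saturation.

I_D ≈ 1.8 mA, V_DS ≈ 11 V

V_G = V_DD·R_2/(R_1+R_2) = 14×150/480 = 4.38 V. With the source grounded, V_GS = V_G = 4.38 V.
Assume saturation: I_D = (k_n/2)(V_GS − V_t)² = (0.28/2)×(4.38 − 0.81)² = 0.14×3.56² = 1.78 mA.
V_DS = V_DD − I_D·R_D = 14 − 1.78×1.5 = 11.3 V.
Saturation requires V_DS ≥ V_GS − V_t = 3.56 V; 11.3 ≥ 3.56 ✓.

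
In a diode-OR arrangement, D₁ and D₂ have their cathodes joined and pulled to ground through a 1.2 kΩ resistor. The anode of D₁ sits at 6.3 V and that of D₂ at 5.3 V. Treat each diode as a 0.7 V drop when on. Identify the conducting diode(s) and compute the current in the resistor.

Assume both conduct. Then node N would need to be at both 6.3−0.7 = 5.6 V and 5.3−0.7 = 4.6 V, which is impossible.
Assume only D₁ conducts: V_N = 6.3 − 0.7 = 5.6 V, so I_R = 5.6/1.2 = 4.67 mA.
Check D₂: its anode-to-cathode voltage is 5.3 − 5.6 = -0.3 V < 0.7 V, so it is off. The assumption is consistent.

Only D₁ conducts; I_R ≈ 4.7 mA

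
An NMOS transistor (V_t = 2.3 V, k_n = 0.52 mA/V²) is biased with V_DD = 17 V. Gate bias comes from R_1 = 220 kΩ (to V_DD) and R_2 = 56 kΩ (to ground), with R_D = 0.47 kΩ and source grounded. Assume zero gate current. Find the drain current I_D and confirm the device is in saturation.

V_G = V_DD·R_2/(R_1+R_2) = 17×56/276 = 3.45 V. With the source grounded, V_GS = V_G = 3.45 V.
Assume saturation: I_D = (k_n/2)(V_GS − V_t)² = (0.52/2)×(3.45 − 2.3)² = 0.26×1.15² = 0.343 mA.
V_DS = V_DD − I_D·R_D = 17 − 0.343×0.47 = 16.8 V.
Saturation requires V_DS ≥ V_GS − V_t = 1.15 V; 16.8 ≥ 1.15 ✓.

I_D ≈ 0.34 mA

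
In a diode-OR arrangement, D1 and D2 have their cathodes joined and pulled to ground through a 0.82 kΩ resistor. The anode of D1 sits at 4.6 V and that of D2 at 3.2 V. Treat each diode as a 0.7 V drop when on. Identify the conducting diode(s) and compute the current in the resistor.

Only D1 conducts; I_R ≈ 4.8 mA

Assume both conduct. Then node N would need to be at both 4.6−0.7 = 3.9 V and 3.2−0.7 = 2.5 V, which is impossible.
Assume only D1 conducts: V_N = 4.6 − 0.7 = 3.9 V, so I_R = 3.9/0.82 = 4.76 mA.
Check D2: its anode-to-cathode voltage is 3.2 − 3.9 = -0.7 V < 0.7 V, so it is off. The assumption is consistent.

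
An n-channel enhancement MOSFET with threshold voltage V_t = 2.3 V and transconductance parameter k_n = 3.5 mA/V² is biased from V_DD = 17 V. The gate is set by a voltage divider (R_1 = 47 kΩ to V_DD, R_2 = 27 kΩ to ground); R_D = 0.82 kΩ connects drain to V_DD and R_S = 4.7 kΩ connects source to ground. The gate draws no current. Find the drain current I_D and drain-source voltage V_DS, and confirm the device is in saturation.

I_D ≈ 0.7 mA, V_DS ≈ 13 V

V_G = V_DD·R_2/(R_1+R_2) = 17×27/74 = 6.2 V.
Assume saturation: I_D = (k_n/2)(V_GS − V_t)² with V_GS = V_G − I_D·R_S = 6.2 − 4.7·I_D.
Substituting gives 38.7·I_D² − 65.2·I_D + 26.7 = 0, with roots I_D = 0.696 or 0.99 mA.
The root I_D = 0.99 mA gives V_GS = 1.55 V ≤ V_t, so take I_D = 0.696 mA.
Then V_GS = 2.93 V and V_DS = V_DD − I_D(R_D+R_S) = 17 − 0.696×5.52 = 13.2 V.
Saturation requires V_DS ≥ V_GS − V_t = 0.631 V; 13.2 ≥ 0.631 ✓.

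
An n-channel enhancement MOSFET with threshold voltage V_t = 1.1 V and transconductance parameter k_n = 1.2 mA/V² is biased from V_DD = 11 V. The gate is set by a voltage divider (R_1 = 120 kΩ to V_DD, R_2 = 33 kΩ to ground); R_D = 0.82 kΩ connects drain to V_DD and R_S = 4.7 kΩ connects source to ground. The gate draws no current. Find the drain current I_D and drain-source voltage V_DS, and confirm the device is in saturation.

I_D ≈ 0.16 mA, V_DS ≈ 10 V

V_G = V_DD·R_2/(R_1+R_2) = 11×33/153 = 2.37 V.
Assume saturation: I_D = (k_n/2)(V_GS − V_t)² with V_GS = V_G − I_D·R_S = 2.37 − 4.7·I_D.
Substituting gives 13.3·I_D² − 8.18·I_D + 0.972 = 0, with roots I_D = 0.161 or 0.456 mA.
The root I_D = 0.456 mA gives V_GS = 0.228 V ≤ V_t, so take I_D = 0.161 mA.
Then V_GS = 1.62 V and V_DS = V_DD − I_D(R_D+R_S) = 11 − 0.161×5.52 = 10.1 V.
Saturation requires V_DS ≥ V_GS − V_t = 0.517 V; 10.1 ≥ 0.517 ✓.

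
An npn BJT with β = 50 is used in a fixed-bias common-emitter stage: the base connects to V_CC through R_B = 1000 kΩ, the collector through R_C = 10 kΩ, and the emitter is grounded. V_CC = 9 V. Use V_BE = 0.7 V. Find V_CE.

Base loop: V_CC = I_B·R_B + V_BE, so I_B = (9 − 0.7)/1000 kΩ = 0.0083 mA.
In the active region I_C = β·I_B = 50 × 0.0083 = 0.415 mA.
Collector loop: V_CE = V_CC − I_C·R_C = 9 − 0.415×10 = 4.85 V.
Since V_CE = 4.85 V > V_CE(sat) ≈ 0.2 V, the transistor is in the active region as assumed.

V_CE ≈ 4.9 V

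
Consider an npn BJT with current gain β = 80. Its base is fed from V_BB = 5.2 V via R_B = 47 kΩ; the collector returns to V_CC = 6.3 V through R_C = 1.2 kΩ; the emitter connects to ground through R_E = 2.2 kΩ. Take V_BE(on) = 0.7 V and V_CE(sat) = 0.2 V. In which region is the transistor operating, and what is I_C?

Assume active. Base-emitter loop: I_B = (V_BB − V_BE)/(R_B + (β+1)R_E) = (5.2 − 0.7)/(47 + 81×2.2) = 0.02 mA.
I_C = β·I_B = 80×0.02 = 1.6 mA.
V_CE = V_CC − I_C·R_C − I_E·R_E = 6.3 − 1.6×1.2 − 1.62×2.2 = 0.821 V > V_CE(sat), so the active-region assumption holds.

active; I_C ≈ 1.6 mA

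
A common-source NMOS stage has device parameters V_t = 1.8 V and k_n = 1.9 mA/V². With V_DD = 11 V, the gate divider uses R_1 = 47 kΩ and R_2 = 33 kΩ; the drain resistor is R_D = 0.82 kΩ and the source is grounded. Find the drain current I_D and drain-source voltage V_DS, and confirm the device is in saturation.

I_D ≈ 7.1 mA, V_DS ≈ 5.2 V

V_G = V_DD·R_2/(R_1+R_2) = 11×33/80 = 4.54 V. With the source grounded, V_GS = V_G = 4.54 V.
Assume saturation: I_D = (k_n/2)(V_GS − V_t)² = (1.9/2)×(4.54 − 1.8)² = 0.95×2.74² = 7.12 mA.
V_DS = V_DD − I_D·R_D = 11 − 7.12×0.82 = 5.16 V.
Saturation requires V_DS ≥ V_GS − V_t = 2.74 V; 5.16 ≥ 2.74 ✓.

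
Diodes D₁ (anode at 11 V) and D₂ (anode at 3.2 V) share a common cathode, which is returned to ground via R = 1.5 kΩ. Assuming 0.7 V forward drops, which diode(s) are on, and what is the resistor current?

Only D₁ conducts; I_R ≈ 6.9 mA

Assume both conduct. Then node N would need to be at both 11−0.7 = 10.3 V and 3.2−0.7 = 2.5 V, which is impossible.
Assume only D₁ conducts: V_N = 11 − 0.7 = 10.3 V, so I_R = 10.3/1.5 = 6.87 mA.
Check D₂: its anode-to-cathode voltage is 3.2 − 10.3 = -7.1 V < 0.7 V, so it is off. The assumption is consistent.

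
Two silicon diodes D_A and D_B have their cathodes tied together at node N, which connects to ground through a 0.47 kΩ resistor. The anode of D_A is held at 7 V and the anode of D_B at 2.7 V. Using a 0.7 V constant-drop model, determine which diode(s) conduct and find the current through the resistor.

Assume both conduct. Then node N would need to be at both 7−0.7 = 6.3 V and 2.7−0.7 = 2 V, which is impossible.
Assume only D_A conducts: V_N = 7 − 0.7 = 6.3 V, so I_R = 6.3/0.47 = 13.4 mA.
Check D_B: its anode-to-cathode voltage is 2.7 − 6.3 = -3.6 V < 0.7 V, so it is off. The assumption is consistent.

Only D_A conducts; I_R ≈ 13 mA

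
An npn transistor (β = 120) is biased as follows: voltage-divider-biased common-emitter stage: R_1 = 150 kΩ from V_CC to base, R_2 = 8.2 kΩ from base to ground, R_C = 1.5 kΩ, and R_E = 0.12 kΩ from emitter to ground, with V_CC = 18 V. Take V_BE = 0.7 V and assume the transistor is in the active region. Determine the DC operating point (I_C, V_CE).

Thevenize the base divider: V_Th = V_CC·R_2/(R_1+R_2) = 18×8.2/158 = 0.933 V, R_Th = R_1‖R_2 = 7.77 kΩ.
Base-emitter loop: V_Th = I_B·R_Th + V_BE + (β+1)I_B·R_E, so I_B = (0.933 − 0.7) / (7.77 + 121×0.12) = 0.0105 mA.
I_C = β·I_B = 120×0.0105 = 1.25 mA, and I_E = (β+1)I_B = 1.26 mA.
V_CE = V_CC − I_C·R_C − I_E·R_E = 18 − 1.25×1.5 − 1.26×0.12 = 16 V.
V_CE = 16 V > 0.2 V confirms active-region operation.

I_C ≈ 1.3 mA, V_CE ≈ 16 V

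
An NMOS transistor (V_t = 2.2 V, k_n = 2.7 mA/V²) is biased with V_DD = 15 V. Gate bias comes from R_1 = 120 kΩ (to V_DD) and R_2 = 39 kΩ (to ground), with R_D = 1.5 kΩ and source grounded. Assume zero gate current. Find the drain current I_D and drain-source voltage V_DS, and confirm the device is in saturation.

I_D ≈ 3 mA, V_DS ≈ 11 V

V_G = V_DD·R_2/(R_1+R_2) = 15×39/159 = 3.68 V. With the source grounded, V_GS = V_G = 3.68 V.
Assume saturation: I_D = (k_n/2)(V_GS − V_t)² = (2.7/2)×(3.68 − 2.2)² = 1.35×1.48² = 2.95 mA.
V_DS = V_DD − I_D·R_D = 15 − 2.95×1.5 = 10.6 V.
Saturation requires V_DS ≥ V_GS − V_t = 1.48 V; 10.6 ≥ 1.48 ✓.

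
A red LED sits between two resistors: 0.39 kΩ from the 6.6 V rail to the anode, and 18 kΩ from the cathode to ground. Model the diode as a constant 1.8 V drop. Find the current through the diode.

The two resistors are in series with the diode, so KVL gives 6.6 = I·0.39 + 1.8 + I·18.
I = (6.6 − 1.8) / (0.39 + 18) kΩ = 4.8 / 18.4 = 0.261 mA.

I ≈ 0.26 mA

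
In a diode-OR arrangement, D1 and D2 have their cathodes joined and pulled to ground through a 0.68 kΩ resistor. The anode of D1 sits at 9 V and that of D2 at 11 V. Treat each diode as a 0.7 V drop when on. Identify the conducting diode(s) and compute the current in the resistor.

Assume both conduct. Then node N would need to be at both 9−0.7 = 8.3 V and 11−0.7 = 10.3 V, which is impossible.
Assume only D2 conducts: V_N = 11 − 0.7 = 10.3 V, so I_R = 10.3/0.68 = 15.1 mA.
Check D1: its anode-to-cathode voltage is 9 − 10.3 = -1.3 V < 0.7 V, so it is off. The assumption is consistent.

Only D2 conducts; I_R ≈ 15 mA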